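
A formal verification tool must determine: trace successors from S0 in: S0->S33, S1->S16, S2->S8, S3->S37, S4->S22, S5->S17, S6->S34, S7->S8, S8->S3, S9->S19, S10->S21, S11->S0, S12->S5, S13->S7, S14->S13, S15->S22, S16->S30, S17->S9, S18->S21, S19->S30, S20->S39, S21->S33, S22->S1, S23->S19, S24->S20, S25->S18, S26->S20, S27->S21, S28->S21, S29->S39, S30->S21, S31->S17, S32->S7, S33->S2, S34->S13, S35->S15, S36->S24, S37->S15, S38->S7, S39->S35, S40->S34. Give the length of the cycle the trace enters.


Trace from S0 until a state repeats:
  S0 -> S33 -> S2 -> S8 -> S3 -> S37 -> S15 -> S22 -> S1 -> S16 -> S30 -> S21 -> S33
S33 first seen at step 1, revisited at step 12.
Cycle length = 12 - 1 = 11

11


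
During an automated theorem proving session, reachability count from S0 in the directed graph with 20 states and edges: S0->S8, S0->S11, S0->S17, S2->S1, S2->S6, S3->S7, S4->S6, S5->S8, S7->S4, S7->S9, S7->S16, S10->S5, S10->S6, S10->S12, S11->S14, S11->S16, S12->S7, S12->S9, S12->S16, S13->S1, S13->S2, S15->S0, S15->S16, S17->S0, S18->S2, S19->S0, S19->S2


BFS from S0:
  layer 0: {S0}
  layer 1: {S8, S11, S17}
  layer 2: {S14, S16}
Reachable set: {S0, S8, S11, S14, S16, S17}
Count = 6

6


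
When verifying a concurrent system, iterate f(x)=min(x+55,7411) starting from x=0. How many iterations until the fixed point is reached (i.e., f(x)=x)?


Step 1: x=0, cap=7411, increment=55
Step 2: x grows by 55 each step until capped at 7411; fixed point is x=7411
Step 3: iterations = ceil(7411/55) = 135

135


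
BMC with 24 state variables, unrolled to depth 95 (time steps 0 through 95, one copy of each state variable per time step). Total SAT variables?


BMC unrolls to depth k, creating one copy of each state var for steps 0..k.
Step count = 95 + 1 = 96 (steps 0 through 95)
Vars per step = 24
Total = 24 * 96 = 2304

2304


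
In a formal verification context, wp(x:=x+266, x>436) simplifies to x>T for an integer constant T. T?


Formula: wp(x:=E, P) = P[E/x] (substitute E for x in postcondition)
Step 1: Postcondition: x>436
Step 2: Substitute x+266 for x: x+266>436
Step 3: Solve for x: x > 436-266 = 170

170


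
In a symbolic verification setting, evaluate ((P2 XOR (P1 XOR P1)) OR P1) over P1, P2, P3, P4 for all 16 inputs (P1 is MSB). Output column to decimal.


Formula: ((P2 XOR (P1 XOR P1)) OR P1) over P1, P2, P3, P4 (16 rows)
Evaluate each row (bits = P1,P2,P3,P4, MSB first):
  row 0 [0000]: ((0 XOR (0 XOR 0)) OR 0) -> 0
  row 1 [0001]: ((0 XOR (0 XOR 0)) OR 0) -> 0
  row 2 [0010]: ((0 XOR (0 XOR 0)) OR 0) -> 0
  row 3 [0011]: ((0 XOR (0 XOR 0)) OR 0) -> 0
  row 4 [0100]: ((1 XOR (0 XOR 0)) OR 0) -> 1
  row 5 [0101]: ((1 XOR (0 XOR 0)) OR 0) -> 1
  row 6 [0110]: ((1 XOR (0 XOR 0)) OR 0) -> 1
  row 7 [0111]: ((1 XOR (0 XOR 0)) OR 0) -> 1
  row 8 [1000]: ((0 XOR (1 XOR 1)) OR 1) -> 1
  row 9 [1001]: ((0 XOR (1 XOR 1)) OR 1) -> 1
  row 10 [1010]: ((0 XOR (1 XOR 1)) OR 1) -> 1
  row 11 [1011]: ((0 XOR (1 XOR 1)) OR 1) -> 1
  row 12 [1100]: ((1 XOR (1 XOR 1)) OR 1) -> 1
  row 13 [1101]: ((1 XOR (1 XOR 1)) OR 1) -> 1
  row 14 [1110]: ((1 XOR (1 XOR 1)) OR 1) -> 1
  row 15 [1111]: ((1 XOR (1 XOR 1)) OR 1) -> 1
Full result column, 4 rows per line (P1,P2 fixed per line; P3,P4 runs 00..11 left to right):
  rows 0-3 [P1,P2=00]: 0000  = hex 0
  rows 4-7 [P1,P2=01]: 1111  = hex F
  rows 8-11 [P1,P2=10]: 1111  = hex F
  rows 12-15 [P1,P2=11]: 1111  = hex F
Output column (row 0 .. row 15) = 0000111111111111
Output column grouped in 4s = 0000 1111 1111 1111 = 0x0FFF
Convert to decimal digit by digit (value = value*16 + digit):
  0 -> 0
  0*16 + 15 (F) = 15
  15*16 + 15 (F) = 255
  255*16 + 15 (F) = 4095
Decimal = 4095

4095


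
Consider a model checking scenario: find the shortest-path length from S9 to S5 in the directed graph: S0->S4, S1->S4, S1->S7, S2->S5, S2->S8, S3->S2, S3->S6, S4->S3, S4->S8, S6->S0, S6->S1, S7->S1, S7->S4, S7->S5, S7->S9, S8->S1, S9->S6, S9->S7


BFS layer-by-layer from S9:
  dist 0: {S9}
  dist 1: {S6, S7}
  dist 2: {S0, S1, S4, S5}
  -> S5 reached at distance 2
Shortest path length = 2

2


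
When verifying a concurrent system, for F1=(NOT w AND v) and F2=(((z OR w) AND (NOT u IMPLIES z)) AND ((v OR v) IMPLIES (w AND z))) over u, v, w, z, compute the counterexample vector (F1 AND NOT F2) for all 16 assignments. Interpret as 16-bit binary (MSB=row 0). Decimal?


F1 = (NOT w AND v)
F2 = (((z OR w) AND (NOT u IMPLIES z)) AND ((v OR v) IMPLIES (w AND z)))
Counterexample to F1=>F2 is where F1=1 and F2=0.
Evaluate each row (bits = u,v,w,z, MSB first):
  row 0 [0000]: F1=0 F2=0 -> F1&~F2 -> 0
  row 1 [0001]: F1=0 F2=1 -> F1&~F2 -> 0
  row 2 [0010]: F1=0 F2=0 -> F1&~F2 -> 0
  row 3 [0011]: F1=0 F2=1 -> F1&~F2 -> 0
  row 4 [0100]: F1=1 F2=0 -> F1&~F2 -> 1
  row 5 [0101]: F1=1 F2=0 -> F1&~F2 -> 1
  row 6 [0110]: F1=0 F2=0 -> F1&~F2 -> 0
  row 7 [0111]: F1=0 F2=1 -> F1&~F2 -> 0
  row 8 [1000]: F1=0 F2=0 -> F1&~F2 -> 0
  row 9 [1001]: F1=0 F2=1 -> F1&~F2 -> 0
  row 10 [1010]: F1=0 F2=1 -> F1&~F2 -> 0
  row 11 [1011]: F1=0 F2=1 -> F1&~F2 -> 0
  row 12 [1100]: F1=1 F2=0 -> F1&~F2 -> 1
  row 13 [1101]: F1=1 F2=0 -> F1&~F2 -> 1
  row 14 [1110]: F1=0 F2=0 -> F1&~F2 -> 0
  row 15 [1111]: F1=0 F2=1 -> F1&~F2 -> 0
Full result column, 4 rows per line (u,v fixed per line; w,z runs 00..11 left to right):
  rows 0-3 [u,v=00]: 0000  = hex 0
  rows 4-7 [u,v=01]: 1100  = hex C
  rows 8-11 [u,v=10]: 0000  = hex 0
  rows 12-15 [u,v=11]: 1100  = hex C
Counterexample vector (row 0 .. row 15) = 0000110000001100
Output column grouped in 4s = 0000 1100 0000 1100 = 0x0C0C
Convert to decimal digit by digit (value = value*16 + digit):
  0 -> 0
  0*16 + 12 (C) = 12
  12*16 + 0 = 192
  192*16 + 12 (C) = 3084
Decimal = 3084

3084


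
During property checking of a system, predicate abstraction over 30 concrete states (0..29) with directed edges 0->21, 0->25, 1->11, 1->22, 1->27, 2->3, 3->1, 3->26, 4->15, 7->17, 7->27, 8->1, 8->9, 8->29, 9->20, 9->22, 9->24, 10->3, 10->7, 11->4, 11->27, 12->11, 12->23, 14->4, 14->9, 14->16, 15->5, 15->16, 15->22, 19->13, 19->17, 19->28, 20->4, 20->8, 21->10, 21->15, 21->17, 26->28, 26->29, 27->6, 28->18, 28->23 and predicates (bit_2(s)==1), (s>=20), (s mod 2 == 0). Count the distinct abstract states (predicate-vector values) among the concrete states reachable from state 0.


BFS from 0:
Concrete reachable: {0, 1, 3, 4, 5, 6, 7, 10, 11, 15, 16, 17, 18, 21, 22, 23, 25, 26, 27, 28, 29}
Abstract via predicates (bit_2(s)==1), (s>=20), (s mod 2 == 0):
  (0,0,0) <- {1, 3, 11, 17}
  (0,0,1) <- {0, 10, 16, 18}
  (0,1,0) <- {25, 27}
  (0,1,1) <- {26}
  (1,0,0) <- {5, 7, 15}
  (1,0,1) <- {4, 6}
  (1,1,0) <- {21, 23, 29}
  (1,1,1) <- {22, 28}
Distinct abstract states = 8

8


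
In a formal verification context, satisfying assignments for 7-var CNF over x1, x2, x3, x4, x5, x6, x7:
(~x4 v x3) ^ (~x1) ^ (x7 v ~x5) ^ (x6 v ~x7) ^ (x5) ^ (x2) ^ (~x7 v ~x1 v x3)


CNF with 7 clauses over 7 vars (128 assignments).
An assignment satisfies CNF iff every clause has >=1 true literal.
Check each row (bits = x1,x2,x3,x4,x5,x6,x7; clause T/F shown):
  row 0 [0000000]: clauses=TTTTFFT -> 0
  row 1 [0000001]: clauses=TTTFFFT -> 0
  row 2 [0000010]: clauses=TTTTFFT -> 0
  row 3 [0000011]: clauses=TTTTFFT -> 0
  row 4 [0000100]: clauses=TTFTTFT -> 0
  (every remaining row is evaluated the same way; all 128 results are listed next)
Full result column, 8 rows per line (x1,x2,x3,x4 fixed per line; x5,x6,x7 runs 000..111 left to right):
  rows 0-7 [x1,x2,x3,x4=0000]: 00000000  (ones: 0)
  rows 8-15 [x1,x2,x3,x4=0001]: 00000000  (ones: 0)
  rows 16-23 [x1,x2,x3,x4=0010]: 00000000  (ones: 0)
  rows 24-31 [x1,x2,x3,x4=0011]: 00000000  (ones: 0)
  rows 32-39 [x1,x2,x3,x4=0100]: 00000001  (ones: 1)
  rows 40-47 [x1,x2,x3,x4=0101]: 00000000  (ones: 0)
  rows 48-55 [x1,x2,x3,x4=0110]: 00000001  (ones: 1)
  rows 56-63 [x1,x2,x3,x4=0111]: 00000001  (ones: 1)
  rows 64-71 [x1,x2,x3,x4=1000]: 00000000  (ones: 0)
  rows 72-79 [x1,x2,x3,x4=1001]: 00000000  (ones: 0)
  rows 80-87 [x1,x2,x3,x4=1010]: 00000000  (ones: 0)
  rows 88-95 [x1,x2,x3,x4=1011]: 00000000  (ones: 0)
  rows 96-103 [x1,x2,x3,x4=1100]: 00000000  (ones: 0)
  rows 104-111 [x1,x2,x3,x4=1101]: 00000000  (ones: 0)
  rows 112-119 [x1,x2,x3,x4=1110]: 00000000  (ones: 0)
  rows 120-127 [x1,x2,x3,x4=1111]: 00000000  (ones: 0)
Satisfying assignments = 0+0+0+0+1+0+1+1+0+0+0+0+0+0+0+0 = 3

3


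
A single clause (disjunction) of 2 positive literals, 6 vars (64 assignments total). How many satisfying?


Step 1: Total=2^6=64
Step 2: Unsat when all 2 false: 2^4=16
Step 3: Sat=64-16=48

48


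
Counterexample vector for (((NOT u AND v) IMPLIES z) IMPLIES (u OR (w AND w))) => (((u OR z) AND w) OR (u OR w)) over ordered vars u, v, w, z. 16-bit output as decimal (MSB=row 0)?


F1 = (((NOT u AND v) IMPLIES z) IMPLIES (u OR (w AND w)))
F2 = (((u OR z) AND w) OR (u OR w))
Counterexample to F1=>F2 is where F1=1 and F2=0.
Evaluate each row (bits = u,v,w,z, MSB first):
  row 0 [0000]: F1=0 F2=0 -> F1&~F2 -> 0
  row 1 [0001]: F1=0 F2=0 -> F1&~F2 -> 0
  row 2 [0010]: F1=1 F2=1 -> F1&~F2 -> 0
  row 3 [0011]: F1=1 F2=1 -> F1&~F2 -> 0
  row 4 [0100]: F1=1 F2=0 -> F1&~F2 -> 1
  row 5 [0101]: F1=0 F2=0 -> F1&~F2 -> 0
  row 6 [0110]: F1=1 F2=1 -> F1&~F2 -> 0
  row 7 [0111]: F1=1 F2=1 -> F1&~F2 -> 0
  row 8 [1000]: F1=1 F2=1 -> F1&~F2 -> 0
  row 9 [1001]: F1=1 F2=1 -> F1&~F2 -> 0
  row 10 [1010]: F1=1 F2=1 -> F1&~F2 -> 0
  row 11 [1011]: F1=1 F2=1 -> F1&~F2 -> 0
  row 12 [1100]: F1=1 F2=1 -> F1&~F2 -> 0
  row 13 [1101]: F1=1 F2=1 -> F1&~F2 -> 0
  row 14 [1110]: F1=1 F2=1 -> F1&~F2 -> 0
  row 15 [1111]: F1=1 F2=1 -> F1&~F2 -> 0
Full result column, 4 rows per line (u,v fixed per line; w,z runs 00..11 left to right):
  rows 0-3 [u,v=00]: 0000  = hex 0
  rows 4-7 [u,v=01]: 1000  = hex 8
  rows 8-11 [u,v=10]: 0000  = hex 0
  rows 12-15 [u,v=11]: 0000  = hex 0
Counterexample vector (row 0 .. row 15) = 0000100000000000
Output column grouped in 4s = 0000 1000 0000 0000 = 0x0800
Convert to decimal digit by digit (value = value*16 + digit):
  0 -> 0
  0*16 + 8 = 8
  8*16 + 0 = 128
  128*16 + 0 = 2048
Decimal = 2048

2048


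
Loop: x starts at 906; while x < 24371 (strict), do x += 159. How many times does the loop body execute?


Step 1: x goes from 906 toward 24371 by 159; the body runs while x<24371, so iterations = ceil((bound-start)/step)
Step 2: Distance=23465
Step 3: ceil(23465/159)=148

148


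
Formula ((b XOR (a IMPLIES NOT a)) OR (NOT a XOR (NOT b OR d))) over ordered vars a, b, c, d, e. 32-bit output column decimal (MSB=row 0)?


Formula: ((b XOR (a IMPLIES NOT a)) OR (NOT a XOR (NOT b OR d))) over a, b, c, d, e (32 rows)
Evaluate each row (bits = a,b,c,d,e, MSB first):
  row 0 [00000]: ((0 XOR (0 IMPLIES NOT 0)) OR (NOT 0 XOR (NOT 0 OR 0))) -> 1
  row 1 [00001]: ((0 XOR (0 IMPLIES NOT 0)) OR (NOT 0 XOR (NOT 0 OR 0))) -> 1
  row 2 [00010]: ((0 XOR (0 IMPLIES NOT 0)) OR (NOT 0 XOR (NOT 0 OR 1))) -> 1
  row 3 [00011]: ((0 XOR (0 IMPLIES NOT 0)) OR (NOT 0 XOR (NOT 0 OR 1))) -> 1
  row 4 [00100]: ((0 XOR (0 IMPLIES NOT 0)) OR (NOT 0 XOR (NOT 0 OR 0))) -> 1
  row 5 [00101]: ((0 XOR (0 IMPLIES NOT 0)) OR (NOT 0 XOR (NOT 0 OR 0))) -> 1
  row 6 [00110]: ((0 XOR (0 IMPLIES NOT 0)) OR (NOT 0 XOR (NOT 0 OR 1))) -> 1
  row 7 [00111]: ((0 XOR (0 IMPLIES NOT 0)) OR (NOT 0 XOR (NOT 0 OR 1))) -> 1
  row 8 [01000]: ((1 XOR (0 IMPLIES NOT 0)) OR (NOT 0 XOR (NOT 1 OR 0))) -> 1
  row 9 [01001]: ((1 XOR (0 IMPLIES NOT 0)) OR (NOT 0 XOR (NOT 1 OR 0))) -> 1
  row 10 [01010]: ((1 XOR (0 IMPLIES NOT 0)) OR (NOT 0 XOR (NOT 1 OR 1))) -> 0
  row 11 [01011]: ((1 XOR (0 IMPLIES NOT 0)) OR (NOT 0 XOR (NOT 1 OR 1))) -> 0
  row 12 [01100]: ((1 XOR (0 IMPLIES NOT 0)) OR (NOT 0 XOR (NOT 1 OR 0))) -> 1
  row 13 [01101]: ((1 XOR (0 IMPLIES NOT 0)) OR (NOT 0 XOR (NOT 1 OR 0))) -> 1
  row 14 [01110]: ((1 XOR (0 IMPLIES NOT 0)) OR (NOT 0 XOR (NOT 1 OR 1))) -> 0
  row 15 [01111]: ((1 XOR (0 IMPLIES NOT 0)) OR (NOT 0 XOR (NOT 1 OR 1))) -> 0
  row 16 [10000]: ((0 XOR (1 IMPLIES NOT 1)) OR (NOT 1 XOR (NOT 0 OR 0))) -> 1
  row 17 [10001]: ((0 XOR (1 IMPLIES NOT 1)) OR (NOT 1 XOR (NOT 0 OR 0))) -> 1
  row 18 [10010]: ((0 XOR (1 IMPLIES NOT 1)) OR (NOT 1 XOR (NOT 0 OR 1))) -> 1
  row 19 [10011]: ((0 XOR (1 IMPLIES NOT 1)) OR (NOT 1 XOR (NOT 0 OR 1))) -> 1
  row 20 [10100]: ((0 XOR (1 IMPLIES NOT 1)) OR (NOT 1 XOR (NOT 0 OR 0))) -> 1
  row 21 [10101]: ((0 XOR (1 IMPLIES NOT 1)) OR (NOT 1 XOR (NOT 0 OR 0))) -> 1
  row 22 [10110]: ((0 XOR (1 IMPLIES NOT 1)) OR (NOT 1 XOR (NOT 0 OR 1))) -> 1
  row 23 [10111]: ((0 XOR (1 IMPLIES NOT 1)) OR (NOT 1 XOR (NOT 0 OR 1))) -> 1
  row 24 [11000]: ((1 XOR (1 IMPLIES NOT 1)) OR (NOT 1 XOR (NOT 1 OR 0))) -> 1
  row 25 [11001]: ((1 XOR (1 IMPLIES NOT 1)) OR (NOT 1 XOR (NOT 1 OR 0))) -> 1
  row 26 [11010]: ((1 XOR (1 IMPLIES NOT 1)) OR (NOT 1 XOR (NOT 1 OR 1))) -> 1
  row 27 [11011]: ((1 XOR (1 IMPLIES NOT 1)) OR (NOT 1 XOR (NOT 1 OR 1))) -> 1
  row 28 [11100]: ((1 XOR (1 IMPLIES NOT 1)) OR (NOT 1 XOR (NOT 1 OR 0))) -> 1
  row 29 [11101]: ((1 XOR (1 IMPLIES NOT 1)) OR (NOT 1 XOR (NOT 1 OR 0))) -> 1
  row 30 [11110]: ((1 XOR (1 IMPLIES NOT 1)) OR (NOT 1 XOR (NOT 1 OR 1))) -> 1
  row 31 [11111]: ((1 XOR (1 IMPLIES NOT 1)) OR (NOT 1 XOR (NOT 1 OR 1))) -> 1
Full result column, 4 rows per line (a,b,c fixed per line; d,e runs 00..11 left to right):
  rows 0-3 [a,b,c=000]: 1111  = hex F
  rows 4-7 [a,b,c=001]: 1111  = hex F
  rows 8-11 [a,b,c=010]: 1100  = hex C
  rows 12-15 [a,b,c=011]: 1100  = hex C
  rows 16-19 [a,b,c=100]: 1111  = hex F
  rows 20-23 [a,b,c=101]: 1111  = hex F
  rows 24-27 [a,b,c=110]: 1111  = hex F
  rows 28-31 [a,b,c=111]: 1111  = hex F
Output column (row 0 .. row 31) = 11111111110011001111111111111111
Output column grouped in 4s = 1111 1111 1100 1100 1111 1111 1111 1111 = 0xFFCCFFFF
Convert to decimal digit by digit (value = value*16 + digit):
  F -> 15
  15*16 + 15 (F) = 255
  255*16 + 12 (C) = 4092
  4092*16 + 12 (C) = 65484
  65484*16 + 15 (F) = 1047759
  1047759*16 + 15 (F) = 16764159
  16764159*16 + 15 (F) = 268226559
  268226559*16 + 15 (F) = 4291624959
Decimal = 4291624959

4291624959


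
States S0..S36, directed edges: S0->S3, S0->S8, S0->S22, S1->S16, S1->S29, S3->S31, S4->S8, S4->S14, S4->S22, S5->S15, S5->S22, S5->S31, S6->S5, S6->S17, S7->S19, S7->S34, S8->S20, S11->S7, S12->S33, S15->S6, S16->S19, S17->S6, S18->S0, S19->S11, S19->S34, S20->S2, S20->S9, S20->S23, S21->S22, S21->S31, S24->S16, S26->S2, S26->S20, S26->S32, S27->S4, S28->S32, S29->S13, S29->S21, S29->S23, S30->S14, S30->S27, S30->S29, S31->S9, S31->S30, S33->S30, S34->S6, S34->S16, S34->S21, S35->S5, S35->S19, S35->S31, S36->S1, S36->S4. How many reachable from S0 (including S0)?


BFS from S0:
  layer 0: {S0}
  layer 1: {S3, S8, S22}
  layer 2: {S20, S31}
  layer 3: {S2, S9, S23, S30}
  layer 4: {S14, S27, S29}
  layer 5: {S4, S13, S21}
Reachable set: {S0, S2, S3, S4, S8, S9, S13, S14, S20, S21, S22, S23, S27, S29, S30, S31}
Count = 16

16


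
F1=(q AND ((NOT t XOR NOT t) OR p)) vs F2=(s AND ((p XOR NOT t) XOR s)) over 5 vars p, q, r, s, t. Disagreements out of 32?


F1 = (q AND ((NOT t XOR NOT t) OR p))
F2 = (s AND ((p XOR NOT t) XOR s))
Evaluate both on each of 32 rows (bits = p,q,r,s,t):
  row 0 [00000]: F1=0 F2=0 -> 0
  row 1 [00001]: F1=0 F2=0 -> 0
  row 2 [00010]: F1=0 F2=0 -> 0
  row 3 [00011]: F1=0 F2=1 (differ) -> 1
  row 4 [00100]: F1=0 F2=0 -> 0
  row 5 [00101]: F1=0 F2=0 -> 0
  row 6 [00110]: F1=0 F2=0 -> 0
  row 7 [00111]: F1=0 F2=1 (differ) -> 1
  row 8 [01000]: F1=0 F2=0 -> 0
  row 9 [01001]: F1=0 F2=0 -> 0
  row 10 [01010]: F1=0 F2=0 -> 0
  row 11 [01011]: F1=0 F2=1 (differ) -> 1
  row 12 [01100]: F1=0 F2=0 -> 0
  row 13 [01101]: F1=0 F2=0 -> 0
  row 14 [01110]: F1=0 F2=0 -> 0
  row 15 [01111]: F1=0 F2=1 (differ) -> 1
  row 16 [10000]: F1=0 F2=0 -> 0
  row 17 [10001]: F1=0 F2=0 -> 0
  row 18 [10010]: F1=0 F2=1 (differ) -> 1
  row 19 [10011]: F1=0 F2=0 -> 0
  row 20 [10100]: F1=0 F2=0 -> 0
  row 21 [10101]: F1=0 F2=0 -> 0
  row 22 [10110]: F1=0 F2=1 (differ) -> 1
  row 23 [10111]: F1=0 F2=0 -> 0
  row 24 [11000]: F1=1 F2=0 (differ) -> 1
  row 25 [11001]: F1=1 F2=0 (differ) -> 1
  row 26 [11010]: F1=1 F2=1 -> 0
  row 27 [11011]: F1=1 F2=0 (differ) -> 1
  row 28 [11100]: F1=1 F2=0 (differ) -> 1
  row 29 [11101]: F1=1 F2=0 (differ) -> 1
  row 30 [11110]: F1=1 F2=1 -> 0
  row 31 [11111]: F1=1 F2=0 (differ) -> 1
Full result column, 8 rows per line (p,q fixed per line; r,s,t runs 000..111 left to right):
  rows 0-7 [p,q=00]: 00010001  (ones: 2)
  rows 8-15 [p,q=01]: 00010001  (ones: 2)
  rows 16-23 [p,q=10]: 00100010  (ones: 2)
  rows 24-31 [p,q=11]: 11011101  (ones: 6)
Disagreements = 2+2+2+6 = 12

12


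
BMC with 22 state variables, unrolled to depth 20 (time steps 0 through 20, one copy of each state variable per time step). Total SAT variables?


BMC unrolls to depth k, creating one copy of each state var for steps 0..k.
Step count = 20 + 1 = 21 (steps 0 through 20)
Vars per step = 22
Total = 22 * 21 = 462

462


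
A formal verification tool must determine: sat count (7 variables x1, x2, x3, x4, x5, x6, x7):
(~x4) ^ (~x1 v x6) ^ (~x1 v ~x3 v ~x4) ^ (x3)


CNF with 4 clauses over 7 vars (128 assignments).
An assignment satisfies CNF iff every clause has >=1 true literal.
Check each row (bits = x1,x2,x3,x4,x5,x6,x7; clause T/F shown):
  row 0 [0000000]: clauses=TTTF -> 0
  row 1 [0000001]: clauses=TTTF -> 0
  row 2 [0000010]: clauses=TTTF -> 0
  row 3 [0000011]: clauses=TTTF -> 0
  row 4 [0000100]: clauses=TTTF -> 0
  (every remaining row is evaluated the same way; all 128 results are listed next)
Full result column, 8 rows per line (x1,x2,x3,x4 fixed per line; x5,x6,x7 runs 000..111 left to right):
  rows 0-7 [x1,x2,x3,x4=0000]: 00000000  (ones: 0)
  rows 8-15 [x1,x2,x3,x4=0001]: 00000000  (ones: 0)
  rows 16-23 [x1,x2,x3,x4=0010]: 11111111  (ones: 8)
  rows 24-31 [x1,x2,x3,x4=0011]: 00000000  (ones: 0)
  rows 32-39 [x1,x2,x3,x4=0100]: 00000000  (ones: 0)
  rows 40-47 [x1,x2,x3,x4=0101]: 00000000  (ones: 0)
  rows 48-55 [x1,x2,x3,x4=0110]: 11111111  (ones: 8)
  rows 56-63 [x1,x2,x3,x4=0111]: 00000000  (ones: 0)
  rows 64-71 [x1,x2,x3,x4=1000]: 00000000  (ones: 0)
  rows 72-79 [x1,x2,x3,x4=1001]: 00000000  (ones: 0)
  rows 80-87 [x1,x2,x3,x4=1010]: 00110011  (ones: 4)
  rows 88-95 [x1,x2,x3,x4=1011]: 00000000  (ones: 0)
  rows 96-103 [x1,x2,x3,x4=1100]: 00000000  (ones: 0)
  rows 104-111 [x1,x2,x3,x4=1101]: 00000000  (ones: 0)
  rows 112-119 [x1,x2,x3,x4=1110]: 00110011  (ones: 4)
  rows 120-127 [x1,x2,x3,x4=1111]: 00000000  (ones: 0)
Satisfying assignments = 0+0+8+0+0+0+8+0+0+0+4+0+0+0+4+0 = 24

24


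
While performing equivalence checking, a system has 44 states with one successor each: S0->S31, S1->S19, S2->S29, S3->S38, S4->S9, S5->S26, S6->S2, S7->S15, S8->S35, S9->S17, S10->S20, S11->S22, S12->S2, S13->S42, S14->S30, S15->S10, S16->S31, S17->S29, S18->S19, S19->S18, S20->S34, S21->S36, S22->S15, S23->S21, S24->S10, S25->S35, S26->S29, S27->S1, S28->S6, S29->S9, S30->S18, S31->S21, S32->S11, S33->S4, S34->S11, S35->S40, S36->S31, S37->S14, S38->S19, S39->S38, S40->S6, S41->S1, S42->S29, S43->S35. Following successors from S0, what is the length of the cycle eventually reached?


Trace from S0 until a state repeats:
  S0 -> S31 -> S21 -> S36 -> S31
S31 first seen at step 1, revisited at step 4.
Cycle length = 4 - 1 = 3

3


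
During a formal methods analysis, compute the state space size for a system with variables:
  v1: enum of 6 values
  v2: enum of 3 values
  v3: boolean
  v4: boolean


State space = product of domain sizes of all variables.
Domain sizes:
  v1 (enum of 6 values): 6
  v2 (enum of 3 values): 3
  v3 (boolean): 2
  v4 (boolean): 2
Product = 6 * 3 * 2 * 2 = 72

72


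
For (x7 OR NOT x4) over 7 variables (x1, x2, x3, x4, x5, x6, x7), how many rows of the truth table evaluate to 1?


Formula: (x7 OR NOT x4) over 7 vars (128 rows)
Evaluate each row (x1, x2, x3, x4, x5, x6, x7 as bits, MSB first):
  row 0 [0000000]: (0 OR NOT 0) -> 1
  row 1 [0000001]: (1 OR NOT 0) -> 1
  row 2 [0000010]: (0 OR NOT 0) -> 1
  row 3 [0000011]: (1 OR NOT 0) -> 1
  row 4 [0000100]: (0 OR NOT 0) -> 1
  (every remaining row is evaluated the same way; all 128 results are listed next)
Full result column, 8 rows per line (x1,x2,x3,x4 fixed per line; x5,x6,x7 runs 000..111 left to right):
  rows 0-7 [x1,x2,x3,x4=0000]: 11111111  (ones: 8)
  rows 8-15 [x1,x2,x3,x4=0001]: 01010101  (ones: 4)
  rows 16-23 [x1,x2,x3,x4=0010]: 11111111  (ones: 8)
  rows 24-31 [x1,x2,x3,x4=0011]: 01010101  (ones: 4)
  rows 32-39 [x1,x2,x3,x4=0100]: 11111111  (ones: 8)
  rows 40-47 [x1,x2,x3,x4=0101]: 01010101  (ones: 4)
  rows 48-55 [x1,x2,x3,x4=0110]: 11111111  (ones: 8)
  rows 56-63 [x1,x2,x3,x4=0111]: 01010101  (ones: 4)
  rows 64-71 [x1,x2,x3,x4=1000]: 11111111  (ones: 8)
  rows 72-79 [x1,x2,x3,x4=1001]: 01010101  (ones: 4)
  rows 80-87 [x1,x2,x3,x4=1010]: 11111111  (ones: 8)
  rows 88-95 [x1,x2,x3,x4=1011]: 01010101  (ones: 4)
  rows 96-103 [x1,x2,x3,x4=1100]: 11111111  (ones: 8)
  rows 104-111 [x1,x2,x3,x4=1101]: 01010101  (ones: 4)
  rows 112-119 [x1,x2,x3,x4=1110]: 11111111  (ones: 8)
  rows 120-127 [x1,x2,x3,x4=1111]: 01010101  (ones: 4)
Count of 1-rows = 8+4+8+4+8+4+8+4+8+4+8+4+8+4+8+4 = 96

96


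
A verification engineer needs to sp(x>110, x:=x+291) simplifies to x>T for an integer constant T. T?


Formula: sp(P, x:=E) = exists old_x. (x = E[old_x/x]) AND P[old_x/x] (old_x is the value of x before the assignment; eliminate old_x by solving x = E[old_x/x] for old_x)
Step 1: Precondition P: x>110, i.e. old_x > 110
Step 2: Assignment gives x = old_x + 291, so old_x = x - 291
Step 3: Substitute into P: x - 291 > 110
Step 4: Simplify: x > 110+291 = 401

401


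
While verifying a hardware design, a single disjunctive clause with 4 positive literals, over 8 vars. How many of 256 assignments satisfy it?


Step 1: Total=2^8=256
Step 2: Unsat when all 4 false: 2^4=16
Step 3: Sat=256-16=240

240


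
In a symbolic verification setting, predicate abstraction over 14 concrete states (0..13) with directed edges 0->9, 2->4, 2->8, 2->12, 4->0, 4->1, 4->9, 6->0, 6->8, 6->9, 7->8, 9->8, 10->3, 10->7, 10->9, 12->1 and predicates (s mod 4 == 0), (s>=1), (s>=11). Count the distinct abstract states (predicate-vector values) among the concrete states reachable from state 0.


BFS from 0:
Concrete reachable: {0, 8, 9}
Abstract via predicates (s mod 4 == 0), (s>=1), (s>=11):
  (0,1,0) <- {9}
  (1,0,0) <- {0}
  (1,1,0) <- {8}
Distinct abstract states = 3

3


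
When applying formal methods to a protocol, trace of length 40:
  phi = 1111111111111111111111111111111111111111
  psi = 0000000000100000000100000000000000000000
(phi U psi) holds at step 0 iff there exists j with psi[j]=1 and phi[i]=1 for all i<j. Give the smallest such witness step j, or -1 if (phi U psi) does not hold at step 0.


(phi U psi) at 0: need smallest j with psi[j]=1 and phi[i]=1 for all i in [0,j).
Scan from step 0:
  step 0: phi=1, psi=0 -> continue
  step 1: phi=1, psi=0 -> continue
  step 2: phi=1, psi=0 -> continue
  step 3: phi=1, psi=0 -> continue
  step 10: psi=1 and phi held for [0,10) -> witness found
Witness step = 10

10


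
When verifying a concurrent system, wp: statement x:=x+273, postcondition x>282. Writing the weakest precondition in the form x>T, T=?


Formula: wp(x:=E, P) = P[E/x] (substitute E for x in postcondition)
Step 1: Postcondition: x>282
Step 2: Substitute x+273 for x: x+273>282
Step 3: Solve for x: x > 282-273 = 9

9


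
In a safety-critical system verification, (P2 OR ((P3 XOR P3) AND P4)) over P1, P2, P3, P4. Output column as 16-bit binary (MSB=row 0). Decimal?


Formula: (P2 OR ((P3 XOR P3) AND P4)) over P1, P2, P3, P4 (16 rows)
Evaluate each row (bits = P1,P2,P3,P4, MSB first):
  row 0 [0000]: (0 OR ((0 XOR 0) AND 0)) -> 0
  row 1 [0001]: (0 OR ((0 XOR 0) AND 1)) -> 0
  row 2 [0010]: (0 OR ((1 XOR 1) AND 0)) -> 0
  row 3 [0011]: (0 OR ((1 XOR 1) AND 1)) -> 0
  row 4 [0100]: (1 OR ((0 XOR 0) AND 0)) -> 1
  row 5 [0101]: (1 OR ((0 XOR 0) AND 1)) -> 1
  row 6 [0110]: (1 OR ((1 XOR 1) AND 0)) -> 1
  row 7 [0111]: (1 OR ((1 XOR 1) AND 1)) -> 1
  row 8 [1000]: (0 OR ((0 XOR 0) AND 0)) -> 0
  row 9 [1001]: (0 OR ((0 XOR 0) AND 1)) -> 0
  row 10 [1010]: (0 OR ((1 XOR 1) AND 0)) -> 0
  row 11 [1011]: (0 OR ((1 XOR 1) AND 1)) -> 0
  row 12 [1100]: (1 OR ((0 XOR 0) AND 0)) -> 1
  row 13 [1101]: (1 OR ((0 XOR 0) AND 1)) -> 1
  row 14 [1110]: (1 OR ((1 XOR 1) AND 0)) -> 1
  row 15 [1111]: (1 OR ((1 XOR 1) AND 1)) -> 1
Full result column, 4 rows per line (P1,P2 fixed per line; P3,P4 runs 00..11 left to right):
  rows 0-3 [P1,P2=00]: 0000  = hex 0
  rows 4-7 [P1,P2=01]: 1111  = hex F
  rows 8-11 [P1,P2=10]: 0000  = hex 0
  rows 12-15 [P1,P2=11]: 1111  = hex F
Output column (row 0 .. row 15) = 0000111100001111
Output column grouped in 4s = 0000 1111 0000 1111 = 0x0F0F
Convert to decimal digit by digit (value = value*16 + digit):
  0 -> 0
  0*16 + 15 (F) = 15
  15*16 + 0 = 240
  240*16 + 15 (F) = 3855
Decimal = 3855

3855


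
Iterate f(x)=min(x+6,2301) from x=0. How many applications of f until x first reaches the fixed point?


Step 1: x=0, cap=2301, increment=6
Step 2: x grows by 6 each step until capped at 2301; fixed point is x=2301
Step 3: iterations = ceil(2301/6) = 384

384


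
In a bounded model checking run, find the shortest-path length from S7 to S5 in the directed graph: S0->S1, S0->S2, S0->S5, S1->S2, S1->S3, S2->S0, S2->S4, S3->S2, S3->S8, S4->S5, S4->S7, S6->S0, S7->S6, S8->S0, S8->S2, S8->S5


BFS layer-by-layer from S7:
  dist 0: {S7}
  dist 1: {S6}
  dist 2: {S0}
  dist 3: {S1, S2, S5}
  -> S5 reached at distance 3
Shortest path length = 3

3


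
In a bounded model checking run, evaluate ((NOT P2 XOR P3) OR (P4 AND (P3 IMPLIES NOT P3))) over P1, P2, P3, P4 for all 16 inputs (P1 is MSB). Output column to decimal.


Formula: ((NOT P2 XOR P3) OR (P4 AND (P3 IMPLIES NOT P3))) over P1, P2, P3, P4 (16 rows)
Evaluate each row (bits = P1,P2,P3,P4, MSB first):
  row 0 [0000]: ((NOT 0 XOR 0) OR (0 AND (0 IMPLIES NOT 0))) -> 1
  row 1 [0001]: ((NOT 0 XOR 0) OR (1 AND (0 IMPLIES NOT 0))) -> 1
  row 2 [0010]: ((NOT 0 XOR 1) OR (0 AND (1 IMPLIES NOT 1))) -> 0
  row 3 [0011]: ((NOT 0 XOR 1) OR (1 AND (1 IMPLIES NOT 1))) -> 0
  row 4 [0100]: ((NOT 1 XOR 0) OR (0 AND (0 IMPLIES NOT 0))) -> 0
  row 5 [0101]: ((NOT 1 XOR 0) OR (1 AND (0 IMPLIES NOT 0))) -> 1
  row 6 [0110]: ((NOT 1 XOR 1) OR (0 AND (1 IMPLIES NOT 1))) -> 1
  row 7 [0111]: ((NOT 1 XOR 1) OR (1 AND (1 IMPLIES NOT 1))) -> 1
  row 8 [1000]: ((NOT 0 XOR 0) OR (0 AND (0 IMPLIES NOT 0))) -> 1
  row 9 [1001]: ((NOT 0 XOR 0) OR (1 AND (0 IMPLIES NOT 0))) -> 1
  row 10 [1010]: ((NOT 0 XOR 1) OR (0 AND (1 IMPLIES NOT 1))) -> 0
  row 11 [1011]: ((NOT 0 XOR 1) OR (1 AND (1 IMPLIES NOT 1))) -> 0
  row 12 [1100]: ((NOT 1 XOR 0) OR (0 AND (0 IMPLIES NOT 0))) -> 0
  row 13 [1101]: ((NOT 1 XOR 0) OR (1 AND (0 IMPLIES NOT 0))) -> 1
  row 14 [1110]: ((NOT 1 XOR 1) OR (0 AND (1 IMPLIES NOT 1))) -> 1
  row 15 [1111]: ((NOT 1 XOR 1) OR (1 AND (1 IMPLIES NOT 1))) -> 1
Full result column, 4 rows per line (P1,P2 fixed per line; P3,P4 runs 00..11 left to right):
  rows 0-3 [P1,P2=00]: 1100  = hex C
  rows 4-7 [P1,P2=01]: 0111  = hex 7
  rows 8-11 [P1,P2=10]: 1100  = hex C
  rows 12-15 [P1,P2=11]: 0111  = hex 7
Output column (row 0 .. row 15) = 1100011111000111
Output column grouped in 4s = 1100 0111 1100 0111 = 0xC7C7
Convert to decimal digit by digit (value = value*16 + digit):
  C -> 12
  12*16 + 7 = 199
  199*16 + 12 (C) = 3196
  3196*16 + 7 = 51143
Decimal = 51143

51143


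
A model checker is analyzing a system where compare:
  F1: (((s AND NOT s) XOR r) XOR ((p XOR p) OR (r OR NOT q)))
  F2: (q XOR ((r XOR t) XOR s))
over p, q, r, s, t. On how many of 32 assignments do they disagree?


F1 = (((s AND NOT s) XOR r) XOR ((p XOR p) OR (r OR NOT q)))
F2 = (q XOR ((r XOR t) XOR s))
Evaluate both on each of 32 rows (bits = p,q,r,s,t):
  row 0 [00000]: F1=1 F2=0 (differ) -> 1
  row 1 [00001]: F1=1 F2=1 -> 0
  row 2 [00010]: F1=1 F2=1 -> 0
  row 3 [00011]: F1=1 F2=0 (differ) -> 1
  row 4 [00100]: F1=0 F2=1 (differ) -> 1
  row 5 [00101]: F1=0 F2=0 -> 0
  row 6 [00110]: F1=0 F2=0 -> 0
  row 7 [00111]: F1=0 F2=1 (differ) -> 1
  row 8 [01000]: F1=0 F2=1 (differ) -> 1
  row 9 [01001]: F1=0 F2=0 -> 0
  row 10 [01010]: F1=0 F2=0 -> 0
  row 11 [01011]: F1=0 F2=1 (differ) -> 1
  row 12 [01100]: F1=0 F2=0 -> 0
  row 13 [01101]: F1=0 F2=1 (differ) -> 1
  row 14 [01110]: F1=0 F2=1 (differ) -> 1
  row 15 [01111]: F1=0 F2=0 -> 0
  row 16 [10000]: F1=1 F2=0 (differ) -> 1
  row 17 [10001]: F1=1 F2=1 -> 0
  row 18 [10010]: F1=1 F2=1 -> 0
  row 19 [10011]: F1=1 F2=0 (differ) -> 1
  row 20 [10100]: F1=0 F2=1 (differ) -> 1
  row 21 [10101]: F1=0 F2=0 -> 0
  row 22 [10110]: F1=0 F2=0 -> 0
  row 23 [10111]: F1=0 F2=1 (differ) -> 1
  row 24 [11000]: F1=0 F2=1 (differ) -> 1
  row 25 [11001]: F1=0 F2=0 -> 0
  row 26 [11010]: F1=0 F2=0 -> 0
  row 27 [11011]: F1=0 F2=1 (differ) -> 1
  row 28 [11100]: F1=0 F2=0 -> 0
  row 29 [11101]: F1=0 F2=1 (differ) -> 1
  row 30 [11110]: F1=0 F2=1 (differ) -> 1
  row 31 [11111]: F1=0 F2=0 -> 0
Full result column, 8 rows per line (p,q fixed per line; r,s,t runs 000..111 left to right):
  rows 0-7 [p,q=00]: 10011001  (ones: 4)
  rows 8-15 [p,q=01]: 10010110  (ones: 4)
  rows 16-23 [p,q=10]: 10011001  (ones: 4)
  rows 24-31 [p,q=11]: 10010110  (ones: 4)
Disagreements = 4+4+4+4 = 16

16


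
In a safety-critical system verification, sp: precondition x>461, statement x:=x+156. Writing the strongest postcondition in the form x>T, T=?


Formula: sp(P, x:=E) = exists old_x. (x = E[old_x/x]) AND P[old_x/x] (old_x is the value of x before the assignment; eliminate old_x by solving x = E[old_x/x] for old_x)
Step 1: Precondition P: x>461, i.e. old_x > 461
Step 2: Assignment gives x = old_x + 156, so old_x = x - 156
Step 3: Substitute into P: x - 156 > 461
Step 4: Simplify: x > 461+156 = 617

617


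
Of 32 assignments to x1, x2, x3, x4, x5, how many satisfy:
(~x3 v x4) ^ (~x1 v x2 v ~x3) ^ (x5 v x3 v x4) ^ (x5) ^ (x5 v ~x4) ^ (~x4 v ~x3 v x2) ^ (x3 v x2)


CNF with 7 clauses over 5 vars (32 assignments).
An assignment satisfies CNF iff every clause has >=1 true literal.
Check each row (bits = x1,x2,x3,x4,x5; clause T/F shown):
  row 0 [00000]: clauses=TTFFTTF -> 0
  row 1 [00001]: clauses=TTTTTTF -> 0
  row 2 [00010]: clauses=TTTFFTF -> 0
  row 3 [00011]: clauses=TTTTTTF -> 0
  row 4 [00100]: clauses=FTTFTTT -> 0
  row 5 [00101]: clauses=FTTTTTT -> 0
  row 6 [00110]: clauses=TTTFFFT -> 0
  row 7 [00111]: clauses=TTTTTFT -> 0
  row 8 [01000]: clauses=TTFFTTT -> 0
  row 9 [01001]: clauses=TTTTTTT -> 1
  row 10 [01010]: clauses=TTTFFTT -> 0
  row 11 [01011]: clauses=TTTTTTT -> 1
  row 12 [01100]: clauses=FTTFTTT -> 0
  row 13 [01101]: clauses=FTTTTTT -> 0
  row 14 [01110]: clauses=TTTFFTT -> 0
  row 15 [01111]: clauses=TTTTTTT -> 1
  row 16 [10000]: clauses=TTFFTTF -> 0
  row 17 [10001]: clauses=TTTTTTF -> 0
  row 18 [10010]: clauses=TTTFFTF -> 0
  row 19 [10011]: clauses=TTTTTTF -> 0
  row 20 [10100]: clauses=FFTFTTT -> 0
  row 21 [10101]: clauses=FFTTTTT -> 0
  row 22 [10110]: clauses=TFTFFFT -> 0
  row 23 [10111]: clauses=TFTTTFT -> 0
  row 24 [11000]: clauses=TTFFTTT -> 0
  row 25 [11001]: clauses=TTTTTTT -> 1
  row 26 [11010]: clauses=TTTFFTT -> 0
  row 27 [11011]: clauses=TTTTTTT -> 1
  row 28 [11100]: clauses=FTTFTTT -> 0
  row 29 [11101]: clauses=FTTTTTT -> 0
  row 30 [11110]: clauses=TTTFFTT -> 0
  row 31 [11111]: clauses=TTTTTTT -> 1
Full result column, 8 rows per line (x1,x2 fixed per line; x3,x4,x5 runs 000..111 left to right):
  rows 0-7 [x1,x2=00]: 00000000  (ones: 0)
  rows 8-15 [x1,x2=01]: 01010001  (ones: 3)
  rows 16-23 [x1,x2=10]: 00000000  (ones: 0)
  rows 24-31 [x1,x2=11]: 01010001  (ones: 3)
Satisfying assignments = 0+3+0+3 = 6

6


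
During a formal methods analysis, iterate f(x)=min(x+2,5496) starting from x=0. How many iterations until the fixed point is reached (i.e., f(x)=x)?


Step 1: x=0, cap=5496, increment=2
Step 2: x grows by 2 each step until capped at 5496; fixed point is x=5496
Step 3: iterations = ceil(5496/2) = 2748

2748


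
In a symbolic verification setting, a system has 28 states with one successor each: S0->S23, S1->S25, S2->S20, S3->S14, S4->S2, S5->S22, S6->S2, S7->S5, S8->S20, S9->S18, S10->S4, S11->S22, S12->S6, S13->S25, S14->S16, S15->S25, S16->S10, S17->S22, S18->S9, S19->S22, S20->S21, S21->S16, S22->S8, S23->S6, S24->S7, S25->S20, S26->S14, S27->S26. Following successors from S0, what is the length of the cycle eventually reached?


Trace from S0 until a state repeats:
  S0 -> S23 -> S6 -> S2 -> S20 -> S21 -> S16 -> S10 -> S4 -> S2
S2 first seen at step 3, revisited at step 9.
Cycle length = 9 - 3 = 6

6


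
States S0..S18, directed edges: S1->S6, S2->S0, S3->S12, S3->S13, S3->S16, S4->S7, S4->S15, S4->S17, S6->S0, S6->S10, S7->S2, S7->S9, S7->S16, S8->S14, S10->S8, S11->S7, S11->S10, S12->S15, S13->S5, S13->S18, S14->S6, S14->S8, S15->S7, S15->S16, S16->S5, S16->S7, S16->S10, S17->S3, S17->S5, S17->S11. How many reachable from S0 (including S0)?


BFS from S0:
  layer 0: {S0}
Reachable set: {S0}
Count = 1

1


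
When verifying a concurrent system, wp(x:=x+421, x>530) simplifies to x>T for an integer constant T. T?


Formula: wp(x:=E, P) = P[E/x] (substitute E for x in postcondition)
Step 1: Postcondition: x>530
Step 2: Substitute x+421 for x: x+421>530
Step 3: Solve for x: x > 530-421 = 109

109


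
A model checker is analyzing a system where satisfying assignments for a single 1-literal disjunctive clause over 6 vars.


Step 1: Total=2^6=64
Step 2: Unsat when all 1 false: 2^5=32
Step 3: Sat=64-32=32

32


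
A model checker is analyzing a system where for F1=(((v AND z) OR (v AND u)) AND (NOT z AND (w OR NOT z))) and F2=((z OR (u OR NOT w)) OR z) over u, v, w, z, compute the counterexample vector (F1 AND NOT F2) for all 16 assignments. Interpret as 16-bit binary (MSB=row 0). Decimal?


F1 = (((v AND z) OR (v AND u)) AND (NOT z AND (w OR NOT z)))
F2 = ((z OR (u OR NOT w)) OR z)
Counterexample to F1=>F2 is where F1=1 and F2=0.
Evaluate each row (bits = u,v,w,z, MSB first):
  row 0 [0000]: F1=0 F2=1 -> F1&~F2 -> 0
  row 1 [0001]: F1=0 F2=1 -> F1&~F2 -> 0
  row 2 [0010]: F1=0 F2=0 -> F1&~F2 -> 0
  row 3 [0011]: F1=0 F2=1 -> F1&~F2 -> 0
  row 4 [0100]: F1=0 F2=1 -> F1&~F2 -> 0
  row 5 [0101]: F1=0 F2=1 -> F1&~F2 -> 0
  row 6 [0110]: F1=0 F2=0 -> F1&~F2 -> 0
  row 7 [0111]: F1=0 F2=1 -> F1&~F2 -> 0
  row 8 [1000]: F1=0 F2=1 -> F1&~F2 -> 0
  row 9 [1001]: F1=0 F2=1 -> F1&~F2 -> 0
  row 10 [1010]: F1=0 F2=1 -> F1&~F2 -> 0
  row 11 [1011]: F1=0 F2=1 -> F1&~F2 -> 0
  row 12 [1100]: F1=1 F2=1 -> F1&~F2 -> 0
  row 13 [1101]: F1=0 F2=1 -> F1&~F2 -> 0
  row 14 [1110]: F1=1 F2=1 -> F1&~F2 -> 0
  row 15 [1111]: F1=0 F2=1 -> F1&~F2 -> 0
Full result column, 4 rows per line (u,v fixed per line; w,z runs 00..11 left to right):
  rows 0-3 [u,v=00]: 0000  = hex 0
  rows 4-7 [u,v=01]: 0000  = hex 0
  rows 8-11 [u,v=10]: 0000  = hex 0
  rows 12-15 [u,v=11]: 0000  = hex 0
Counterexample vector (row 0 .. row 15) = 0000000000000000
Output column grouped in 4s = 0000 0000 0000 0000 = 0x0000
Convert to decimal digit by digit (value = value*16 + digit):
  0 -> 0
  0*16 + 0 = 0
  0*16 + 0 = 0
  0*16 + 0 = 0
Decimal = 0

0


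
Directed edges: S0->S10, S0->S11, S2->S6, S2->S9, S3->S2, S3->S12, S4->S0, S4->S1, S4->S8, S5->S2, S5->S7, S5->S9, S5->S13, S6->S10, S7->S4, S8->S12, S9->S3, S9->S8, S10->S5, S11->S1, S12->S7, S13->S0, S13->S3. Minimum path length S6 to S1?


BFS layer-by-layer from S6:
  dist 0: {S6}
  dist 1: {S10}
  dist 2: {S5}
  dist 3: {S2, S7, S9, S13}
  dist 4: {S0, S3, S4, S8}
  dist 5: {S1, S11, S12}
  -> S1 reached at distance 5
Shortest path length = 5

5


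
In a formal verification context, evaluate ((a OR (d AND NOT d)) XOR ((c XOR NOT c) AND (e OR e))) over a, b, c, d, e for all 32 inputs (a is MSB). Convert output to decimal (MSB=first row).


Formula: ((a OR (d AND NOT d)) XOR ((c XOR NOT c) AND (e OR e))) over a, b, c, d, e (32 rows)
Evaluate each row (bits = a,b,c,d,e, MSB first):
  row 0 [00000]: ((0 OR (0 AND NOT 0)) XOR ((0 XOR NOT 0) AND (0 OR 0))) -> 0
  row 1 [00001]: ((0 OR (0 AND NOT 0)) XOR ((0 XOR NOT 0) AND (1 OR 1))) -> 1
  row 2 [00010]: ((0 OR (1 AND NOT 1)) XOR ((0 XOR NOT 0) AND (0 OR 0))) -> 0
  row 3 [00011]: ((0 OR (1 AND NOT 1)) XOR ((0 XOR NOT 0) AND (1 OR 1))) -> 1
  row 4 [00100]: ((0 OR (0 AND NOT 0)) XOR ((1 XOR NOT 1) AND (0 OR 0))) -> 0
  row 5 [00101]: ((0 OR (0 AND NOT 0)) XOR ((1 XOR NOT 1) AND (1 OR 1))) -> 1
  row 6 [00110]: ((0 OR (1 AND NOT 1)) XOR ((1 XOR NOT 1) AND (0 OR 0))) -> 0
  row 7 [00111]: ((0 OR (1 AND NOT 1)) XOR ((1 XOR NOT 1) AND (1 OR 1))) -> 1
  row 8 [01000]: ((0 OR (0 AND NOT 0)) XOR ((0 XOR NOT 0) AND (0 OR 0))) -> 0
  row 9 [01001]: ((0 OR (0 AND NOT 0)) XOR ((0 XOR NOT 0) AND (1 OR 1))) -> 1
  row 10 [01010]: ((0 OR (1 AND NOT 1)) XOR ((0 XOR NOT 0) AND (0 OR 0))) -> 0
  row 11 [01011]: ((0 OR (1 AND NOT 1)) XOR ((0 XOR NOT 0) AND (1 OR 1))) -> 1
  row 12 [01100]: ((0 OR (0 AND NOT 0)) XOR ((1 XOR NOT 1) AND (0 OR 0))) -> 0
  row 13 [01101]: ((0 OR (0 AND NOT 0)) XOR ((1 XOR NOT 1) AND (1 OR 1))) -> 1
  row 14 [01110]: ((0 OR (1 AND NOT 1)) XOR ((1 XOR NOT 1) AND (0 OR 0))) -> 0
  row 15 [01111]: ((0 OR (1 AND NOT 1)) XOR ((1 XOR NOT 1) AND (1 OR 1))) -> 1
  row 16 [10000]: ((1 OR (0 AND NOT 0)) XOR ((0 XOR NOT 0) AND (0 OR 0))) -> 1
  row 17 [10001]: ((1 OR (0 AND NOT 0)) XOR ((0 XOR NOT 0) AND (1 OR 1))) -> 0
  row 18 [10010]: ((1 OR (1 AND NOT 1)) XOR ((0 XOR NOT 0) AND (0 OR 0))) -> 1
  row 19 [10011]: ((1 OR (1 AND NOT 1)) XOR ((0 XOR NOT 0) AND (1 OR 1))) -> 0
  row 20 [10100]: ((1 OR (0 AND NOT 0)) XOR ((1 XOR NOT 1) AND (0 OR 0))) -> 1
  row 21 [10101]: ((1 OR (0 AND NOT 0)) XOR ((1 XOR NOT 1) AND (1 OR 1))) -> 0
  row 22 [10110]: ((1 OR (1 AND NOT 1)) XOR ((1 XOR NOT 1) AND (0 OR 0))) -> 1
  row 23 [10111]: ((1 OR (1 AND NOT 1)) XOR ((1 XOR NOT 1) AND (1 OR 1))) -> 0
  row 24 [11000]: ((1 OR (0 AND NOT 0)) XOR ((0 XOR NOT 0) AND (0 OR 0))) -> 1
  row 25 [11001]: ((1 OR (0 AND NOT 0)) XOR ((0 XOR NOT 0) AND (1 OR 1))) -> 0
  row 26 [11010]: ((1 OR (1 AND NOT 1)) XOR ((0 XOR NOT 0) AND (0 OR 0))) -> 1
  row 27 [11011]: ((1 OR (1 AND NOT 1)) XOR ((0 XOR NOT 0) AND (1 OR 1))) -> 0
  row 28 [11100]: ((1 OR (0 AND NOT 0)) XOR ((1 XOR NOT 1) AND (0 OR 0))) -> 1
  row 29 [11101]: ((1 OR (0 AND NOT 0)) XOR ((1 XOR NOT 1) AND (1 OR 1))) -> 0
  row 30 [11110]: ((1 OR (1 AND NOT 1)) XOR ((1 XOR NOT 1) AND (0 OR 0))) -> 1
  row 31 [11111]: ((1 OR (1 AND NOT 1)) XOR ((1 XOR NOT 1) AND (1 OR 1))) -> 0
Full result column, 4 rows per line (a,b,c fixed per line; d,e runs 00..11 left to right):
  rows 0-3 [a,b,c=000]: 0101  = hex 5
  rows 4-7 [a,b,c=001]: 0101  = hex 5
  rows 8-11 [a,b,c=010]: 0101  = hex 5
  rows 12-15 [a,b,c=011]: 0101  = hex 5
  rows 16-19 [a,b,c=100]: 1010  = hex A
  rows 20-23 [a,b,c=101]: 1010  = hex A
  rows 24-27 [a,b,c=110]: 1010  = hex A
  rows 28-31 [a,b,c=111]: 1010  = hex A
Output column (row 0 .. row 31) = 01010101010101011010101010101010
Output column grouped in 4s = 0101 0101 0101 0101 1010 1010 1010 1010 = 0x5555AAAA
Convert to decimal digit by digit (value = value*16 + digit):
  5 -> 5
  5*16 + 5 = 85
  85*16 + 5 = 1365
  1365*16 + 5 = 21845
  21845*16 + 10 (A) = 349530
  349530*16 + 10 (A) = 5592490
  5592490*16 + 10 (A) = 89479850
  89479850*16 + 10 (A) = 1431677610
Decimal = 1431677610

1431677610


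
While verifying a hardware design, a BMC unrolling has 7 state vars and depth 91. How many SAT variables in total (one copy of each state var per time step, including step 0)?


BMC unrolls to depth k, creating one copy of each state var for steps 0..k.
Step count = 91 + 1 = 92 (steps 0 through 91)
Vars per step = 7
Total = 7 * 92 = 644

644


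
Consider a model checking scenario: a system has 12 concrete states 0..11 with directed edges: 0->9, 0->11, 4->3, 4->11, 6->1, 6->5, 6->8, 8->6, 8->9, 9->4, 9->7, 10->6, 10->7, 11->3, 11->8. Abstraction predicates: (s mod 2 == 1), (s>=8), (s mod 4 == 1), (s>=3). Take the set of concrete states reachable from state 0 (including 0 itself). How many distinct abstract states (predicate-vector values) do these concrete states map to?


BFS from 0:
Concrete reachable: {0, 1, 3, 4, 5, 6, 7, 8, 9, 11}
Abstract via predicates (s mod 2 == 1), (s>=8), (s mod 4 == 1), (s>=3):
  (0,0,0,0) <- {0}
  (0,0,0,1) <- {4, 6}
  (0,1,0,1) <- {8}
  (1,0,0,1) <- {3, 7}
  (1,0,1,0) <- {1}
  (1,0,1,1) <- {5}
  (1,1,0,1) <- {11}
  (1,1,1,1) <- {9}
Distinct abstract states = 8

8
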